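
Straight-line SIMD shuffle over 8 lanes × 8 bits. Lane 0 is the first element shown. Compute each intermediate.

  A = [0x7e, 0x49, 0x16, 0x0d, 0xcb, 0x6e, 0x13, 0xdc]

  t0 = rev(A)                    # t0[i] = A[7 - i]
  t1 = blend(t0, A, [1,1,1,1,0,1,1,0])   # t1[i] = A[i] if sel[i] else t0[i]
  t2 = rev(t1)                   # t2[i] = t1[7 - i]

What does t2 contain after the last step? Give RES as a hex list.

RES = [0x7e, 0x13, 0x6e, 0x0d, 0x0d, 0x16, 0x49, 0x7e]

t0 = [0xdc, 0x13, 0x6e, 0xcb, 0x0d, 0x16, 0x49, 0x7e]
t1 = [0x7e, 0x49, 0x16, 0x0d, 0x0d, 0x6e, 0x13, 0x7e]
t2 = [0x7e, 0x13, 0x6e, 0x0d, 0x0d, 0x16, 0x49, 0x7e]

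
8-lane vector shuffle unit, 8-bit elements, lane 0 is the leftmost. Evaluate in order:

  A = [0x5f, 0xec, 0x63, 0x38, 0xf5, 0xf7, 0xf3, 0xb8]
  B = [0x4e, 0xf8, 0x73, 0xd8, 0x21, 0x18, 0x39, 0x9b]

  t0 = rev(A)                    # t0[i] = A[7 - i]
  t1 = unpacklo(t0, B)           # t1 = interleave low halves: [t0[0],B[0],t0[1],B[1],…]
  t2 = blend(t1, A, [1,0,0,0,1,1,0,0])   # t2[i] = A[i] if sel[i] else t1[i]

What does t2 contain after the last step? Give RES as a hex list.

RES = [ 0x5f  0x4e  0xf3  0xf8  0xf5  0xf7  0xf5  0xd8 ]

→ t0 |b8|f3|f7|f5|38|63|ec|5f|
→ t1 |b8|4e|f3|f8|f7|73|f5|d8|
→ t2 |5f|4e|f3|f8|f5|f7|f5|d8|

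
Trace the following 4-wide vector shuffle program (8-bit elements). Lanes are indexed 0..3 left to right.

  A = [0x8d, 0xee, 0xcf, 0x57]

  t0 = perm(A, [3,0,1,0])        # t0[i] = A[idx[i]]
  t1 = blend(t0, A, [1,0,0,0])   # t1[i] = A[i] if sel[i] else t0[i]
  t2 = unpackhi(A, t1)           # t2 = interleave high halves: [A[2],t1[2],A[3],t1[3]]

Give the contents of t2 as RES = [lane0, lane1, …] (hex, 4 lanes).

  t0: 57 8d ee 8d
  t1: 8d 8d ee 8d
  t2: cf ee 57 8d

RES = [ 0xcf  0xee  0x57  0x8d ]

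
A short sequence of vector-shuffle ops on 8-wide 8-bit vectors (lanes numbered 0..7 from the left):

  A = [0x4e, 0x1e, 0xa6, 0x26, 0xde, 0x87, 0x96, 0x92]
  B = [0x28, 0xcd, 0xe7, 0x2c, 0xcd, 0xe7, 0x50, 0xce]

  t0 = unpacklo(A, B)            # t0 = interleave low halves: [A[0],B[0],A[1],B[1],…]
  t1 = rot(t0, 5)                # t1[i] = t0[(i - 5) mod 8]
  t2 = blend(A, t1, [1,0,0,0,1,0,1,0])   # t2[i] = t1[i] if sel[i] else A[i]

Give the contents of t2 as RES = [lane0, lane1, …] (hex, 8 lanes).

RES = [0xcd, 0x1e, 0xa6, 0x26, 0x2c, 0x87, 0x28, 0x92]

  t0: 4e 28 1e cd a6 e7 26 2c
  t1: cd a6 e7 26 2c 4e 28 1e
  t2: cd 1e a6 26 2c 87 28 92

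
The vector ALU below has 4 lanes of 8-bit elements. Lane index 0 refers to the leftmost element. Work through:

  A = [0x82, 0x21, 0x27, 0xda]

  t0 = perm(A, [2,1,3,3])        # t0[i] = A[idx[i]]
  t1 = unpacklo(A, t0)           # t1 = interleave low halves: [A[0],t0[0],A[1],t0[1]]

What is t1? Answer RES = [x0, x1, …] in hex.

RES = [ 0x82  0x27  0x21  0x21 ]

  t0: 27 21 da da
  t1: 82 27 21 21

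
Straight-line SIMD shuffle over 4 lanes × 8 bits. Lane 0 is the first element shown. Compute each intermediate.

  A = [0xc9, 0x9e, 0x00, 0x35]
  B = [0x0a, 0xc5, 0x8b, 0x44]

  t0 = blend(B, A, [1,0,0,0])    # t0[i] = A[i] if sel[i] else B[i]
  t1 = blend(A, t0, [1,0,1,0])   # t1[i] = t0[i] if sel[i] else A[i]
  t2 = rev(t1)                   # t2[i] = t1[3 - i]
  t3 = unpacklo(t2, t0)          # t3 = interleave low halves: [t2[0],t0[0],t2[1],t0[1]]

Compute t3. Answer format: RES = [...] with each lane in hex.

t0 = [0xc9, 0xc5, 0x8b, 0x44]
t1 = [0xc9, 0x9e, 0x8b, 0x35]
t2 = [0x35, 0x8b, 0x9e, 0xc9]
t3 = [0x35, 0xc9, 0x8b, 0xc5]

RES = [0x35, 0xc9, 0x8b, 0xc5]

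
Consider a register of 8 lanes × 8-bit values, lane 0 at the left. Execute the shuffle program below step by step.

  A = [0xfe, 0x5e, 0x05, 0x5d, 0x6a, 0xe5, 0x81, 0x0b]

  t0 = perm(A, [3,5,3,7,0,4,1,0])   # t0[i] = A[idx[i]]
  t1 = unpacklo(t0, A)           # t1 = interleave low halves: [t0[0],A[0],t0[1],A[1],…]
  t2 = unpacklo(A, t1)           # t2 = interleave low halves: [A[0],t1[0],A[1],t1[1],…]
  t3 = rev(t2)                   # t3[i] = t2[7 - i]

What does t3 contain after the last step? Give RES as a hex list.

RES = [ 0x5e  0x5d  0xe5  0x05  0xfe  0x5e  0x5d  0xfe ]

  t0: 5d e5 5d 0b fe 6a 5e fe
  t1: 5d fe e5 5e 5d 05 0b 5d
  t2: fe 5d 5e fe 05 e5 5d 5e
  t3: 5e 5d e5 05 fe 5e 5d fe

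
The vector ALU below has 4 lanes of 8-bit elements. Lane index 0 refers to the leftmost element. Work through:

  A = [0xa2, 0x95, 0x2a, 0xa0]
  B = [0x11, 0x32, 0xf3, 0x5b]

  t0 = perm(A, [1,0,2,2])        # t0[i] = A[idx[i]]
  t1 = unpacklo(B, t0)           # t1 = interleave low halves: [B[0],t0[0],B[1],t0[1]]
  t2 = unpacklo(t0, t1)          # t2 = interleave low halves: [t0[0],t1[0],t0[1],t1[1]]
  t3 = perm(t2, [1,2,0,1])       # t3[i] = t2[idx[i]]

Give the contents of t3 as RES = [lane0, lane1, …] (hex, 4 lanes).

RES = [0x11, 0xa2, 0x95, 0x11]

t0 = [0x95, 0xa2, 0x2a, 0x2a]
t1 = [0x11, 0x95, 0x32, 0xa2]
t2 = [0x95, 0x11, 0xa2, 0x95]
t3 = [0x11, 0xa2, 0x95, 0x11]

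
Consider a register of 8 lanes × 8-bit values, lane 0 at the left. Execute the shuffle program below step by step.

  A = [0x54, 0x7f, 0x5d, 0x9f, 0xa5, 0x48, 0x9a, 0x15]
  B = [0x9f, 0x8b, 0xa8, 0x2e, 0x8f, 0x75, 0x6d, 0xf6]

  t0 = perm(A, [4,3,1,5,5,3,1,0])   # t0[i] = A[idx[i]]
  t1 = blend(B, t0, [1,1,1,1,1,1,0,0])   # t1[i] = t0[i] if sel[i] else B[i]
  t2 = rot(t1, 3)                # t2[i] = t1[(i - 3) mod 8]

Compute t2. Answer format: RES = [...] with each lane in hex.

→ t0 |a5|9f|7f|48|48|9f|7f|54|
→ t1 |a5|9f|7f|48|48|9f|6d|f6|
→ t2 |9f|6d|f6|a5|9f|7f|48|48|

RES = [0x9f, 0x6d, 0xf6, 0xa5, 0x9f, 0x7f, 0x48, 0x48]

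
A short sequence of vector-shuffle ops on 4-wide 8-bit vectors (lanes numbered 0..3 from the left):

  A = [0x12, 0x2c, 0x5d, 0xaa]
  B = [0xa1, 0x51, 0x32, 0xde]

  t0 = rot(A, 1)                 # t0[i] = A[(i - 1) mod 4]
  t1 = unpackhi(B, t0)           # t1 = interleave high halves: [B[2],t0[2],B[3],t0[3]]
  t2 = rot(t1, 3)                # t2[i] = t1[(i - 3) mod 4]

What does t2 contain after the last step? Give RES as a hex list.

  t0: aa 12 2c 5d
  t1: 32 2c de 5d
  t2: 2c de 5d 32

RES = [0x2c, 0xde, 0x5d, 0x32]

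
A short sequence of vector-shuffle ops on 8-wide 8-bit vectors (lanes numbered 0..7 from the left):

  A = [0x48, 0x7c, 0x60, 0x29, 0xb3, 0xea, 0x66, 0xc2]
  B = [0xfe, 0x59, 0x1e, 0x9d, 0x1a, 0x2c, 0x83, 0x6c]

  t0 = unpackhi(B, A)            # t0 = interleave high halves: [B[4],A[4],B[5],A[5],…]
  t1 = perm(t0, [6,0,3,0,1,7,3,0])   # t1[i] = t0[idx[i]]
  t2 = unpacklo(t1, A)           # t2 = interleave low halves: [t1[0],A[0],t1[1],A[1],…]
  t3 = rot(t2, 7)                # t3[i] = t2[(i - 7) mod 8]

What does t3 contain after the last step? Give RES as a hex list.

→ t0 |1a|b3|2c|ea|83|66|6c|c2|
→ t1 |6c|1a|ea|1a|b3|c2|ea|1a|
→ t2 |6c|48|1a|7c|ea|60|1a|29|
→ t3 |48|1a|7c|ea|60|1a|29|6c|

RES = [0x48, 0x1a, 0x7c, 0xea, 0x60, 0x1a, 0x29, 0x6c]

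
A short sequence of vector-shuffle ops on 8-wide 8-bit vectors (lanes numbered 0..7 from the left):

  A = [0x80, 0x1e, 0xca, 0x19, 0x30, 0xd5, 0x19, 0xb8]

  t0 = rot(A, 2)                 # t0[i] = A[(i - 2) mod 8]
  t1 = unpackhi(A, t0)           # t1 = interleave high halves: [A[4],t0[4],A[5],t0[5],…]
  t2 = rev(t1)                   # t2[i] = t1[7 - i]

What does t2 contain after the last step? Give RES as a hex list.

RES = [0xd5, 0xb8, 0x30, 0x19, 0x19, 0xd5, 0xca, 0x30]

→ t0 |19|b8|80|1e|ca|19|30|d5|
→ t1 |30|ca|d5|19|19|30|b8|d5|
→ t2 |d5|b8|30|19|19|d5|ca|30|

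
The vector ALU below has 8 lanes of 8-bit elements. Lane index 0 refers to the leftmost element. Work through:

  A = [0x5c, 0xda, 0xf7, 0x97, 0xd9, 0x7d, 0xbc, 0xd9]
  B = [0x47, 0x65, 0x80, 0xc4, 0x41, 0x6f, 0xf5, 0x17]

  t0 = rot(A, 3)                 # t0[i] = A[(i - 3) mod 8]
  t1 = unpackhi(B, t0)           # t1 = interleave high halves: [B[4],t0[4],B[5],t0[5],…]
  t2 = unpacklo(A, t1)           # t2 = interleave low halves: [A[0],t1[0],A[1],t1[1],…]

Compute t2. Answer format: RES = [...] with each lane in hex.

RES = [0x5c, 0x41, 0xda, 0xda, 0xf7, 0x6f, 0x97, 0xf7]

t0 = [0x7d, 0xbc, 0xd9, 0x5c, 0xda, 0xf7, 0x97, 0xd9]
t1 = [0x41, 0xda, 0x6f, 0xf7, 0xf5, 0x97, 0x17, 0xd9]
t2 = [0x5c, 0x41, 0xda, 0xda, 0xf7, 0x6f, 0x97, 0xf7]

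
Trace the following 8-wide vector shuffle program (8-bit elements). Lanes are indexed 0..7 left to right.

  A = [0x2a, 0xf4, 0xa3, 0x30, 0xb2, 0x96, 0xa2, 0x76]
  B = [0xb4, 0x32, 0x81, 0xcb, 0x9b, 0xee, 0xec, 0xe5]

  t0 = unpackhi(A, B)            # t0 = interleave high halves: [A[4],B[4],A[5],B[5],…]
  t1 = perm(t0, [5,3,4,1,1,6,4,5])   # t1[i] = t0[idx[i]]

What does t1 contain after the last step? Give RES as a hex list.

RES = [0xec, 0xee, 0xa2, 0x9b, 0x9b, 0x76, 0xa2, 0xec]

  t0: b2 9b 96 ee a2 ec 76 e5
  t1: ec ee a2 9b 9b 76 a2 ec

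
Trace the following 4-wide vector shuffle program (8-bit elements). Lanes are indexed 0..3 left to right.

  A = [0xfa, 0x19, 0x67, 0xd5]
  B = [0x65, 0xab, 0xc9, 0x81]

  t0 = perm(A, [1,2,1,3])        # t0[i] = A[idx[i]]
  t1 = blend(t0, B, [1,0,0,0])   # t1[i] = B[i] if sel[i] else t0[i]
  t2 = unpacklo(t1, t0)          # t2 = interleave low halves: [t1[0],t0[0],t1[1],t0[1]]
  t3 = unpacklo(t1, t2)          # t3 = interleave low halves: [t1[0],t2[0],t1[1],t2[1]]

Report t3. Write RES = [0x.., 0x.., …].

  t0: 19 67 19 d5
  t1: 65 67 19 d5
  t2: 65 19 67 67
  t3: 65 65 67 19

RES = [0x65, 0x65, 0x67, 0x19]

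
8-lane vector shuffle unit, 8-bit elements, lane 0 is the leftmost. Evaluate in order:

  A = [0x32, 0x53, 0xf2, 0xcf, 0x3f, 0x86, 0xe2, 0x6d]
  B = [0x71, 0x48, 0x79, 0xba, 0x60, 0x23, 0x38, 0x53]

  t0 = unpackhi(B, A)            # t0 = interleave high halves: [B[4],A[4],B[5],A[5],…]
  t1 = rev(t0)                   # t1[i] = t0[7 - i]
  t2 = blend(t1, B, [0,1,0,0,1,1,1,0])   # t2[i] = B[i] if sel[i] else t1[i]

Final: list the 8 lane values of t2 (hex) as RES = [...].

RES = [ 0x6d  0x48  0xe2  0x38  0x60  0x23  0x38  0x60 ]

→ t0 |60|3f|23|86|38|e2|53|6d|
→ t1 |6d|53|e2|38|86|23|3f|60|
→ t2 |6d|48|e2|38|60|23|38|60|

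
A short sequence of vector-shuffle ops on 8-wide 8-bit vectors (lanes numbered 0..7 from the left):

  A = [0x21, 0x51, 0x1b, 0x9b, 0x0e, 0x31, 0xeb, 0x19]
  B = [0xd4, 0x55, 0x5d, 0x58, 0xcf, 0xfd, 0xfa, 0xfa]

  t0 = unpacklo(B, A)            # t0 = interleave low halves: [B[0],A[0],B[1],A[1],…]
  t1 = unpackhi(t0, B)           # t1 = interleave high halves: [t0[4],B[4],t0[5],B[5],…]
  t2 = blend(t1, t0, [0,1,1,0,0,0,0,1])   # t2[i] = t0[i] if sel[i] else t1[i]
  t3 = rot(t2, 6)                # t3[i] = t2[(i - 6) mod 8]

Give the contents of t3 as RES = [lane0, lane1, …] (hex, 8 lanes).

RES = [ 0x55  0xfd  0x58  0xfa  0x9b  0x9b  0x5d  0x21 ]

t0 = [0xd4, 0x21, 0x55, 0x51, 0x5d, 0x1b, 0x58, 0x9b]
t1 = [0x5d, 0xcf, 0x1b, 0xfd, 0x58, 0xfa, 0x9b, 0xfa]
t2 = [0x5d, 0x21, 0x55, 0xfd, 0x58, 0xfa, 0x9b, 0x9b]
t3 = [0x55, 0xfd, 0x58, 0xfa, 0x9b, 0x9b, 0x5d, 0x21]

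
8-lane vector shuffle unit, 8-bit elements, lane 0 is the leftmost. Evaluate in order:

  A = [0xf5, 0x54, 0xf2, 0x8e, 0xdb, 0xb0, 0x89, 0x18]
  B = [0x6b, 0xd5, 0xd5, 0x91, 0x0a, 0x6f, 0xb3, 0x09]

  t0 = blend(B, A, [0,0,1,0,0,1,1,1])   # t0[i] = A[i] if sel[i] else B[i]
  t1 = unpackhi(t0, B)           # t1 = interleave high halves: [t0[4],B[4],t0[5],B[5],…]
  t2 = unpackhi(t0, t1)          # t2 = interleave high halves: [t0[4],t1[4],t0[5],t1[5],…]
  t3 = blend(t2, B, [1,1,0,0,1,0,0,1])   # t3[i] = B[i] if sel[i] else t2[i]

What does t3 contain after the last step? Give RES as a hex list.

→ t0 |6b|d5|f2|91|0a|b0|89|18|
→ t1 |0a|0a|b0|6f|89|b3|18|09|
→ t2 |0a|89|b0|b3|89|18|18|09|
→ t3 |6b|d5|b0|b3|0a|18|18|09|

RES = [0x6b, 0xd5, 0xb0, 0xb3, 0x0a, 0x18, 0x18, 0x09]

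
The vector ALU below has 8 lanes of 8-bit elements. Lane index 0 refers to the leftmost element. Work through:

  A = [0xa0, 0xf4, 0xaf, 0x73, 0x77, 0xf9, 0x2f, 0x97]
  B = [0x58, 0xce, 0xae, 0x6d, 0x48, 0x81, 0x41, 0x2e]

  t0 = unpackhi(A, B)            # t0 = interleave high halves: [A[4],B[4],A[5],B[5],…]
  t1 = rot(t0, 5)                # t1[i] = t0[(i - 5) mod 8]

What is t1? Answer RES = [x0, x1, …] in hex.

t0 = [0x77, 0x48, 0xf9, 0x81, 0x2f, 0x41, 0x97, 0x2e]
t1 = [0x81, 0x2f, 0x41, 0x97, 0x2e, 0x77, 0x48, 0xf9]

RES = [ 0x81  0x2f  0x41  0x97  0x2e  0x77  0x48  0xf9 ]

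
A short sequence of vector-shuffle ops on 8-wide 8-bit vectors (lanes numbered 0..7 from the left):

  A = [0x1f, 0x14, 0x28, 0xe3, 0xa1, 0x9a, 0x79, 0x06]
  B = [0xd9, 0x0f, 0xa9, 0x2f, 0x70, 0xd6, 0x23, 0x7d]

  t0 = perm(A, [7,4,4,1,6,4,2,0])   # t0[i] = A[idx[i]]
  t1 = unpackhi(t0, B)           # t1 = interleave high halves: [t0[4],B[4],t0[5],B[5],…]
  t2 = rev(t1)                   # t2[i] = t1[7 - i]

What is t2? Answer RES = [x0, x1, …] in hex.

RES = [ 0x7d  0x1f  0x23  0x28  0xd6  0xa1  0x70  0x79 ]

t0 = [0x06, 0xa1, 0xa1, 0x14, 0x79, 0xa1, 0x28, 0x1f]
t1 = [0x79, 0x70, 0xa1, 0xd6, 0x28, 0x23, 0x1f, 0x7d]
t2 = [0x7d, 0x1f, 0x23, 0x28, 0xd6, 0xa1, 0x70, 0x79]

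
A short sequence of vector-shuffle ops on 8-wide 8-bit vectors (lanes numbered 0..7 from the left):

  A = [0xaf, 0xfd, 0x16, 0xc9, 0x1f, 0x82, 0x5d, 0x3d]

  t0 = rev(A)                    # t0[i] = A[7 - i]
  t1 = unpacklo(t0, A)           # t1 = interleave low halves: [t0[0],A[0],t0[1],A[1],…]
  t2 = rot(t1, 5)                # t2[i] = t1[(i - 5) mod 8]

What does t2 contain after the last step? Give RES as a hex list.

RES = [0xfd, 0x82, 0x16, 0x1f, 0xc9, 0x3d, 0xaf, 0x5d]

  t0: 3d 5d 82 1f c9 16 fd af
  t1: 3d af 5d fd 82 16 1f c9
  t2: fd 82 16 1f c9 3d af 5d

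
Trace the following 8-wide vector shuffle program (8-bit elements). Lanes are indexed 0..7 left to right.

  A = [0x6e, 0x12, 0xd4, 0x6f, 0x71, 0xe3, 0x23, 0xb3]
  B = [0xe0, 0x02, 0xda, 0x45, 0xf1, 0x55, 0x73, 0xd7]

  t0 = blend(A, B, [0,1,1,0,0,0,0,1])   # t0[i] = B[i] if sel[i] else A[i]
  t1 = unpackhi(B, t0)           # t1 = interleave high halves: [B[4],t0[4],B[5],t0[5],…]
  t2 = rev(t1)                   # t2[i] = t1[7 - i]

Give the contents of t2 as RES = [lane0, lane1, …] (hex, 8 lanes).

RES = [ 0xd7  0xd7  0x23  0x73  0xe3  0x55  0x71  0xf1 ]

→ t0 |6e|02|da|6f|71|e3|23|d7|
→ t1 |f1|71|55|e3|73|23|d7|d7|
→ t2 |d7|d7|23|73|e3|55|71|f1|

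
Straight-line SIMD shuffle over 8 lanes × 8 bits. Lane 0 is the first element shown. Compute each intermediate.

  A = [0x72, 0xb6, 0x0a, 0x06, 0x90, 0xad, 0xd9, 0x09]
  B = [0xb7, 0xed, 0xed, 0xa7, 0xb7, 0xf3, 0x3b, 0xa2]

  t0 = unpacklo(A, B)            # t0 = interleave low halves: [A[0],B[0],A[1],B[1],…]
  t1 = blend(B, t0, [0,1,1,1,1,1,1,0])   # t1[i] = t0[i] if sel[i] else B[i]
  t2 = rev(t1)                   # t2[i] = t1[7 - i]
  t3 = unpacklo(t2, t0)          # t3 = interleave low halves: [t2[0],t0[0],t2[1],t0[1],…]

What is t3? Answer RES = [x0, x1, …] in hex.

RES = [0xa2, 0x72, 0x06, 0xb7, 0xed, 0xb6, 0x0a, 0xed]

→ t0 |72|b7|b6|ed|0a|ed|06|a7|
→ t1 |b7|b7|b6|ed|0a|ed|06|a2|
→ t2 |a2|06|ed|0a|ed|b6|b7|b7|
→ t3 |a2|72|06|b7|ed|b6|0a|ed|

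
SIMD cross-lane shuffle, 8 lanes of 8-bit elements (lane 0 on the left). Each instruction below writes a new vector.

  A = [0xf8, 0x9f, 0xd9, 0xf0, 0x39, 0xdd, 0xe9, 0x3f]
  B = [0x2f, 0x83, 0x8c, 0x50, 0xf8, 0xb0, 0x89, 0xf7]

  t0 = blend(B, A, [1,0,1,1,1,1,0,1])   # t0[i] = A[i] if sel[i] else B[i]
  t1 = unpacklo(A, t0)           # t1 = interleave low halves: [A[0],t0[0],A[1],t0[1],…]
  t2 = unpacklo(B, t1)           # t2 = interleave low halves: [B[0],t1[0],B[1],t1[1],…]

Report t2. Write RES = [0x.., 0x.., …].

RES = [0x2f, 0xf8, 0x83, 0xf8, 0x8c, 0x9f, 0x50, 0x83]

t0 = [0xf8, 0x83, 0xd9, 0xf0, 0x39, 0xdd, 0x89, 0x3f]
t1 = [0xf8, 0xf8, 0x9f, 0x83, 0xd9, 0xd9, 0xf0, 0xf0]
t2 = [0x2f, 0xf8, 0x83, 0xf8, 0x8c, 0x9f, 0x50, 0x83]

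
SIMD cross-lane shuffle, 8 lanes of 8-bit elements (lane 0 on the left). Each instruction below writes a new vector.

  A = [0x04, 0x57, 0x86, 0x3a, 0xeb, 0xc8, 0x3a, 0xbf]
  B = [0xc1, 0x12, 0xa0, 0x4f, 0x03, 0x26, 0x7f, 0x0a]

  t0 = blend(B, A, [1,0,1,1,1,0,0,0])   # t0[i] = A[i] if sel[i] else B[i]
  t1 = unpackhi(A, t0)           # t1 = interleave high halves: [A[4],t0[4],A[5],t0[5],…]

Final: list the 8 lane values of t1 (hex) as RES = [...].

RES = [ 0xeb  0xeb  0xc8  0x26  0x3a  0x7f  0xbf  0x0a ]

t0 = [0x04, 0x12, 0x86, 0x3a, 0xeb, 0x26, 0x7f, 0x0a]
t1 = [0xeb, 0xeb, 0xc8, 0x26, 0x3a, 0x7f, 0xbf, 0x0a]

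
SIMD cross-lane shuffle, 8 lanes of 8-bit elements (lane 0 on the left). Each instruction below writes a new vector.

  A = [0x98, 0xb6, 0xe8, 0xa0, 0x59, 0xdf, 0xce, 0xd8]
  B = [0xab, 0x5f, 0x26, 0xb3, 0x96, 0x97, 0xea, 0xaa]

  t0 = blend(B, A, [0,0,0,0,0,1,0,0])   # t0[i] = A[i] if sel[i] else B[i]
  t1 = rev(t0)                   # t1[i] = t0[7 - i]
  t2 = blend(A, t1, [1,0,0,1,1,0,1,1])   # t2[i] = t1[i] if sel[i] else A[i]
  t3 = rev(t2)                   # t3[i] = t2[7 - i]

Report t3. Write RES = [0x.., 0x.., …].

RES = [0xab, 0x5f, 0xdf, 0xb3, 0x96, 0xe8, 0xb6, 0xaa]

  t0: ab 5f 26 b3 96 df ea aa
  t1: aa ea df 96 b3 26 5f ab
  t2: aa b6 e8 96 b3 df 5f ab
  t3: ab 5f df b3 96 e8 b6 aa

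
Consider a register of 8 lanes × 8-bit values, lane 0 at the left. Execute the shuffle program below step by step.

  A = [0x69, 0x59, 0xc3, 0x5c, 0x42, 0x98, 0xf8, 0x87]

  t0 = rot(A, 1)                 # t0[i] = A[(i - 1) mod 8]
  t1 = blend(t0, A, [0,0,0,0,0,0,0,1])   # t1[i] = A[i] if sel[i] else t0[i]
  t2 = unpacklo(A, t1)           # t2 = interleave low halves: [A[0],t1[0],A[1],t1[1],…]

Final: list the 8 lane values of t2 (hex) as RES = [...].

  t0: 87 69 59 c3 5c 42 98 f8
  t1: 87 69 59 c3 5c 42 98 87
  t2: 69 87 59 69 c3 59 5c c3

RES = [0x69, 0x87, 0x59, 0x69, 0xc3, 0x59, 0x5c, 0xc3]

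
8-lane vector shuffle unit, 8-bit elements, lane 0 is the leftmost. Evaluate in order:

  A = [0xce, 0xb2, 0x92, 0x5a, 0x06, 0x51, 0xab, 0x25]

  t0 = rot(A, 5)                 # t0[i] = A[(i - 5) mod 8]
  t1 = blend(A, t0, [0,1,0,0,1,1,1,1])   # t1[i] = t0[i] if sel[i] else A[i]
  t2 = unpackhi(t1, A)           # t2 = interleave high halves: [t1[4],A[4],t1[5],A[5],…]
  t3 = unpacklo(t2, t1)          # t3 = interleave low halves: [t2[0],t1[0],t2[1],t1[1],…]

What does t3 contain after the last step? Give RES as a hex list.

RES = [ 0x25  0xce  0x06  0x06  0xce  0x92  0x51  0x5a ]

t0 = [0x5a, 0x06, 0x51, 0xab, 0x25, 0xce, 0xb2, 0x92]
t1 = [0xce, 0x06, 0x92, 0x5a, 0x25, 0xce, 0xb2, 0x92]
t2 = [0x25, 0x06, 0xce, 0x51, 0xb2, 0xab, 0x92, 0x25]
t3 = [0x25, 0xce, 0x06, 0x06, 0xce, 0x92, 0x51, 0x5a]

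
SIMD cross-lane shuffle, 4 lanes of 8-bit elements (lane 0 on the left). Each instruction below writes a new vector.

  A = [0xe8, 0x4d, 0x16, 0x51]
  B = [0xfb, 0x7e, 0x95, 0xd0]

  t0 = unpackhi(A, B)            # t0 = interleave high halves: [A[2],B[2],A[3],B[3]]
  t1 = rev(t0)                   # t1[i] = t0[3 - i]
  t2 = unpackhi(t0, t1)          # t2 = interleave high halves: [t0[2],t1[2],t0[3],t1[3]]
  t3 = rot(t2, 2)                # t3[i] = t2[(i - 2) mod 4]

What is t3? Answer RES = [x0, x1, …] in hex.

→ t0 |16|95|51|d0|
→ t1 |d0|51|95|16|
→ t2 |51|95|d0|16|
→ t3 |d0|16|51|95|

RES = [ 0xd0  0x16  0x51  0x95 ]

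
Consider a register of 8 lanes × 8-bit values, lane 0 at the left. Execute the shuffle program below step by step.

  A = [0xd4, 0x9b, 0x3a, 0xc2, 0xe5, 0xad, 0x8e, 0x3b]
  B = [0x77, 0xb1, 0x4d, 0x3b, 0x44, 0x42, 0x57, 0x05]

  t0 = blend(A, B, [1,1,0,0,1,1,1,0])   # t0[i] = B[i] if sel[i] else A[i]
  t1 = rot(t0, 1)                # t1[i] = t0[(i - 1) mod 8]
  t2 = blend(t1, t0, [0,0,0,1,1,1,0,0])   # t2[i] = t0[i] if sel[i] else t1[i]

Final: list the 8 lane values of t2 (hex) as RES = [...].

→ t0 |77|b1|3a|c2|44|42|57|3b|
→ t1 |3b|77|b1|3a|c2|44|42|57|
→ t2 |3b|77|b1|c2|44|42|42|57|

RES = [0x3b, 0x77, 0xb1, 0xc2, 0x44, 0x42, 0x42, 0x57]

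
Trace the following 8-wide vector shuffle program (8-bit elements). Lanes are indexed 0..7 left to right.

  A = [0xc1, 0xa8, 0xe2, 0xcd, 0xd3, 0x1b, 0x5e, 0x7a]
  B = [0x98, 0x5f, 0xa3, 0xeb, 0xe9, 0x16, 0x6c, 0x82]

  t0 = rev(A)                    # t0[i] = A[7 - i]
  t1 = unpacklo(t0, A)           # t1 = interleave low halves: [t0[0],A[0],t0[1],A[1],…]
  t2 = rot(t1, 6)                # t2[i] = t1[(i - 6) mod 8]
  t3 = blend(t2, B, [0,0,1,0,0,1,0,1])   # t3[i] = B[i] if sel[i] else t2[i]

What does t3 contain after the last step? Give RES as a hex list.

→ t0 |7a|5e|1b|d3|cd|e2|a8|c1|
→ t1 |7a|c1|5e|a8|1b|e2|d3|cd|
→ t2 |5e|a8|1b|e2|d3|cd|7a|c1|
→ t3 |5e|a8|a3|e2|d3|16|7a|82|

RES = [ 0x5e  0xa8  0xa3  0xe2  0xd3  0x16  0x7a  0x82 ]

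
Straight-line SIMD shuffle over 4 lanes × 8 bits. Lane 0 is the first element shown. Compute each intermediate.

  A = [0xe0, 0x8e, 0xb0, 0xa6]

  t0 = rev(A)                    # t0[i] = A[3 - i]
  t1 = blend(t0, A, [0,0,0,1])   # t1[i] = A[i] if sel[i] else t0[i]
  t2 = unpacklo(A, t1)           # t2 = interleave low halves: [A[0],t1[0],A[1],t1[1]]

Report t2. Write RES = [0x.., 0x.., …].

RES = [0xe0, 0xa6, 0x8e, 0xb0]

t0 = [0xa6, 0xb0, 0x8e, 0xe0]
t1 = [0xa6, 0xb0, 0x8e, 0xa6]
t2 = [0xe0, 0xa6, 0x8e, 0xb0]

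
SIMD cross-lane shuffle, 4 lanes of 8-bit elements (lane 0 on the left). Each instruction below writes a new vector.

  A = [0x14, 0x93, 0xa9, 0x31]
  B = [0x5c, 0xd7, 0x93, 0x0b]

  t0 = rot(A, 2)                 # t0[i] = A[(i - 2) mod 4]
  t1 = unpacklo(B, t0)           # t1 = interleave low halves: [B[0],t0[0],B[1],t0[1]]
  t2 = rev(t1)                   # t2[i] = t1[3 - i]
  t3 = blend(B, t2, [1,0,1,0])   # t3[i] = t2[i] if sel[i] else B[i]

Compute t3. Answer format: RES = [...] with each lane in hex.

RES = [0x31, 0xd7, 0xa9, 0x0b]

  t0: a9 31 14 93
  t1: 5c a9 d7 31
  t2: 31 d7 a9 5c
  t3: 31 d7 a9 0b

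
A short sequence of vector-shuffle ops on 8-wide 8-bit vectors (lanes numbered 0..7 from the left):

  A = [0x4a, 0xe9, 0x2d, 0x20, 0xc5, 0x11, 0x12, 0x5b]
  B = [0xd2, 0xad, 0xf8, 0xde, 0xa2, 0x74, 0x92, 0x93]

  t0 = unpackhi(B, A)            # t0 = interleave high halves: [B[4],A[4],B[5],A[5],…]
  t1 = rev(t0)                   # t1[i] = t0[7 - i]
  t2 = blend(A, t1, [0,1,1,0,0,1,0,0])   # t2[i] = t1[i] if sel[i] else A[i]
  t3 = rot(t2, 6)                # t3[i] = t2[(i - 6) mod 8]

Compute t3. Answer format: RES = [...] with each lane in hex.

→ t0 |a2|c5|74|11|92|12|93|5b|
→ t1 |5b|93|12|92|11|74|c5|a2|
→ t2 |4a|93|12|20|c5|74|12|5b|
→ t3 |12|20|c5|74|12|5b|4a|93|

RES = [0x12, 0x20, 0xc5, 0x74, 0x12, 0x5b, 0x4a, 0x93]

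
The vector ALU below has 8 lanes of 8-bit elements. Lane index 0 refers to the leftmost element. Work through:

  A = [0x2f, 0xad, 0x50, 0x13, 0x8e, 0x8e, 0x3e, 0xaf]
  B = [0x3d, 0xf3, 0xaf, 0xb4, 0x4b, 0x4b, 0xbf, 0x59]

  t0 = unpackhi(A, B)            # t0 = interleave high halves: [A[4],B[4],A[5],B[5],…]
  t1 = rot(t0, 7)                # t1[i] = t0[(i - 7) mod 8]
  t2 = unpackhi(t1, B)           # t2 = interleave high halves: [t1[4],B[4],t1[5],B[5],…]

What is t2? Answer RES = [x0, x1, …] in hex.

RES = [0xbf, 0x4b, 0xaf, 0x4b, 0x59, 0xbf, 0x8e, 0x59]

  t0: 8e 4b 8e 4b 3e bf af 59
  t1: 4b 8e 4b 3e bf af 59 8e
  t2: bf 4b af 4b 59 bf 8e 59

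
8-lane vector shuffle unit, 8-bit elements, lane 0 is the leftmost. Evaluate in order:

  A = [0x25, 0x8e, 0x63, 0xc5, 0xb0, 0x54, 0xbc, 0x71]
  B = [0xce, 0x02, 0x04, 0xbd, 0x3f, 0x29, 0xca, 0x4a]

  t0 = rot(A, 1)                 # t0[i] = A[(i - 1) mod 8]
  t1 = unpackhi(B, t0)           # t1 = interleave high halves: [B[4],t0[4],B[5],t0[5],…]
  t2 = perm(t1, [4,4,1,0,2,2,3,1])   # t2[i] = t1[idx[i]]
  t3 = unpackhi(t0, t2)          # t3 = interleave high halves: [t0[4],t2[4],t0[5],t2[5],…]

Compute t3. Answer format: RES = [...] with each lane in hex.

→ t0 |71|25|8e|63|c5|b0|54|bc|
→ t1 |3f|c5|29|b0|ca|54|4a|bc|
→ t2 |ca|ca|c5|3f|29|29|b0|c5|
→ t3 |c5|29|b0|29|54|b0|bc|c5|

RES = [ 0xc5  0x29  0xb0  0x29  0x54  0xb0  0xbc  0xc5 ]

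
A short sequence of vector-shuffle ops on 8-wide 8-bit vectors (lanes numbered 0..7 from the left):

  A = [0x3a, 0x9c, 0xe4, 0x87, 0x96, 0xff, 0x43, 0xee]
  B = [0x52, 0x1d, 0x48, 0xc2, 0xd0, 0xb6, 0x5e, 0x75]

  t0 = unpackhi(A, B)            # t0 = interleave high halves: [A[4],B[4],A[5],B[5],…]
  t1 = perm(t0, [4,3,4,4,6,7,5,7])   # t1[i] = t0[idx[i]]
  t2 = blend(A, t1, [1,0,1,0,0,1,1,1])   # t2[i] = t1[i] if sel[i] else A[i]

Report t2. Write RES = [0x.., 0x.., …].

t0 = [0x96, 0xd0, 0xff, 0xb6, 0x43, 0x5e, 0xee, 0x75]
t1 = [0x43, 0xb6, 0x43, 0x43, 0xee, 0x75, 0x5e, 0x75]
t2 = [0x43, 0x9c, 0x43, 0x87, 0x96, 0x75, 0x5e, 0x75]

RES = [ 0x43  0x9c  0x43  0x87  0x96  0x75  0x5e  0x75 ]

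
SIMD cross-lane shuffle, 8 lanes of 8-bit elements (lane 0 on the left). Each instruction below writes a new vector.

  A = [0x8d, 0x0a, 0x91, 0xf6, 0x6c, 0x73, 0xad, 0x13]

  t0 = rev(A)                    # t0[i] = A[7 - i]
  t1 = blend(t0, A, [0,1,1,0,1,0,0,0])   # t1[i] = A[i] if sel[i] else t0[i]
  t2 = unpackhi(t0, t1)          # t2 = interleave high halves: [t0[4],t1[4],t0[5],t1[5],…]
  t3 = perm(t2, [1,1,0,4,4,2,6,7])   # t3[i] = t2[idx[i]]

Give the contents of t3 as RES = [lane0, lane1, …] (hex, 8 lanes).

t0 = [0x13, 0xad, 0x73, 0x6c, 0xf6, 0x91, 0x0a, 0x8d]
t1 = [0x13, 0x0a, 0x91, 0x6c, 0x6c, 0x91, 0x0a, 0x8d]
t2 = [0xf6, 0x6c, 0x91, 0x91, 0x0a, 0x0a, 0x8d, 0x8d]
t3 = [0x6c, 0x6c, 0xf6, 0x0a, 0x0a, 0x91, 0x8d, 0x8d]

RES = [0x6c, 0x6c, 0xf6, 0x0a, 0x0a, 0x91, 0x8d, 0x8d]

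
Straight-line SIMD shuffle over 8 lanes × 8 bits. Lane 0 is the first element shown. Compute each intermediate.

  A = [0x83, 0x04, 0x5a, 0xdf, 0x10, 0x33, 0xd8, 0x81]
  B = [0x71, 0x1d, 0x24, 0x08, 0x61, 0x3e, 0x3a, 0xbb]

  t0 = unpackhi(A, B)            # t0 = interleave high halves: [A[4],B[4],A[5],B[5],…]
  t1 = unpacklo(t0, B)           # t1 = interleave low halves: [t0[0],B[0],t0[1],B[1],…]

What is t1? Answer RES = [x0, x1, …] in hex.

RES = [0x10, 0x71, 0x61, 0x1d, 0x33, 0x24, 0x3e, 0x08]

t0 = [0x10, 0x61, 0x33, 0x3e, 0xd8, 0x3a, 0x81, 0xbb]
t1 = [0x10, 0x71, 0x61, 0x1d, 0x33, 0x24, 0x3e, 0x08]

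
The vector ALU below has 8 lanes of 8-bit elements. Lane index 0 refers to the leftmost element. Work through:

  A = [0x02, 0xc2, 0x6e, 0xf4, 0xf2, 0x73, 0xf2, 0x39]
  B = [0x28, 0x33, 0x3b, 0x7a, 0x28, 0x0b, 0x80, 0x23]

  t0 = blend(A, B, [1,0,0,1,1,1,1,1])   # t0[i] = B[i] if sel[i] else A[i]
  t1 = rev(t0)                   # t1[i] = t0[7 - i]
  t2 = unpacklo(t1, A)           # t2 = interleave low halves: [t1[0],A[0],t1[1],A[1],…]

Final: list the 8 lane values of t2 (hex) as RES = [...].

RES = [0x23, 0x02, 0x80, 0xc2, 0x0b, 0x6e, 0x28, 0xf4]

  t0: 28 c2 6e 7a 28 0b 80 23
  t1: 23 80 0b 28 7a 6e c2 28
  t2: 23 02 80 c2 0b 6e 28 f4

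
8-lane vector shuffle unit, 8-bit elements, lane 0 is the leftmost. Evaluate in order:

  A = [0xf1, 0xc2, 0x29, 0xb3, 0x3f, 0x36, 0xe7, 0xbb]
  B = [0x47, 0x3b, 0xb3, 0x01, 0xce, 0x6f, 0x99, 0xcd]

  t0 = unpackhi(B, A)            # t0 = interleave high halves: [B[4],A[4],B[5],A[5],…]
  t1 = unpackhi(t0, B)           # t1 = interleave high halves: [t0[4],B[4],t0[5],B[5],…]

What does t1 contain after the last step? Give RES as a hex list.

RES = [ 0x99  0xce  0xe7  0x6f  0xcd  0x99  0xbb  0xcd ]

→ t0 |ce|3f|6f|36|99|e7|cd|bb|
→ t1 |99|ce|e7|6f|cd|99|bb|cd|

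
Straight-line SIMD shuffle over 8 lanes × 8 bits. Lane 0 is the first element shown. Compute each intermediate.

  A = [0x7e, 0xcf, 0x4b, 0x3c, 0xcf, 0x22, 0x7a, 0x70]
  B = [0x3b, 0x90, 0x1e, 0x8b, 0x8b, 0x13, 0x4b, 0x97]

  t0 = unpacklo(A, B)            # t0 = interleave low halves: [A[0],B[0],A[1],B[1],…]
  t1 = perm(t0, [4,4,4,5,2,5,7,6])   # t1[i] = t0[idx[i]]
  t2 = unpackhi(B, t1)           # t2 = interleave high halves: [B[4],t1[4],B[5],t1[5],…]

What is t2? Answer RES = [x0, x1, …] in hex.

RES = [ 0x8b  0xcf  0x13  0x1e  0x4b  0x8b  0x97  0x3c ]

  t0: 7e 3b cf 90 4b 1e 3c 8b
  t1: 4b 4b 4b 1e cf 1e 8b 3c
  t2: 8b cf 13 1e 4b 8b 97 3c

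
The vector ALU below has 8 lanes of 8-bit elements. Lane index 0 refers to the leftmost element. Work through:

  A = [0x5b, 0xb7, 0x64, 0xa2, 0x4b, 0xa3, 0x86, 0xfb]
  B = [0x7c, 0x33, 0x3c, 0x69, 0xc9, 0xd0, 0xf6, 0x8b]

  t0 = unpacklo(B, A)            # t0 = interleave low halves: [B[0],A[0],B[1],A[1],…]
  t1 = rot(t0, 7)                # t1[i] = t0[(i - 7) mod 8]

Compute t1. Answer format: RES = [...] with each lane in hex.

RES = [0x5b, 0x33, 0xb7, 0x3c, 0x64, 0x69, 0xa2, 0x7c]

t0 = [0x7c, 0x5b, 0x33, 0xb7, 0x3c, 0x64, 0x69, 0xa2]
t1 = [0x5b, 0x33, 0xb7, 0x3c, 0x64, 0x69, 0xa2, 0x7c]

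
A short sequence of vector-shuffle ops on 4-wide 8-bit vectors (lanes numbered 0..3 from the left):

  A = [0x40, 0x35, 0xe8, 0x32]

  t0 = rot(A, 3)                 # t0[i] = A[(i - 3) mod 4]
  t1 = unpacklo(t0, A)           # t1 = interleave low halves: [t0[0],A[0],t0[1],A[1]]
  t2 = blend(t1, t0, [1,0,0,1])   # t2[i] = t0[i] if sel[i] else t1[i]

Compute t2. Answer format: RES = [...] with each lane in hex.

→ t0 |35|e8|32|40|
→ t1 |35|40|e8|35|
→ t2 |35|40|e8|40|

RES = [ 0x35  0x40  0xe8  0x40 ]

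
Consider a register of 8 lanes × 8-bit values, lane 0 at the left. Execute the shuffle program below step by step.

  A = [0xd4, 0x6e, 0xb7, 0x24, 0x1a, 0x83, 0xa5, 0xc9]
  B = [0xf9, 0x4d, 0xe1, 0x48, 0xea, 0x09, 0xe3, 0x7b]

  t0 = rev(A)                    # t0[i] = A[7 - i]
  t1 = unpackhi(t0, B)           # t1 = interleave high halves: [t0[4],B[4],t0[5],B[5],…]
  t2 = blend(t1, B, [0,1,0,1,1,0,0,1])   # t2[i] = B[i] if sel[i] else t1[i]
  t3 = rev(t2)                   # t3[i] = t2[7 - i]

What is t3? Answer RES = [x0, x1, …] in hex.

RES = [ 0x7b  0xd4  0xe3  0xea  0x48  0xb7  0x4d  0x24 ]

  t0: c9 a5 83 1a 24 b7 6e d4
  t1: 24 ea b7 09 6e e3 d4 7b
  t2: 24 4d b7 48 ea e3 d4 7b
  t3: 7b d4 e3 ea 48 b7 4d 24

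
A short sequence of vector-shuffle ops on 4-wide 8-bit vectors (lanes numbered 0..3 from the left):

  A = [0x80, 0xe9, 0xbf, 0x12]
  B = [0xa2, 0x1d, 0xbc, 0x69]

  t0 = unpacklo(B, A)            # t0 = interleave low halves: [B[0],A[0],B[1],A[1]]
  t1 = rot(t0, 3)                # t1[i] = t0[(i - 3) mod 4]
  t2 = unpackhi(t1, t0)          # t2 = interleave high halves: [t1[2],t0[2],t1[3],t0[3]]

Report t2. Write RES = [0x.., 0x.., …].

RES = [ 0xe9  0x1d  0xa2  0xe9 ]

  t0: a2 80 1d e9
  t1: 80 1d e9 a2
  t2: e9 1d a2 e9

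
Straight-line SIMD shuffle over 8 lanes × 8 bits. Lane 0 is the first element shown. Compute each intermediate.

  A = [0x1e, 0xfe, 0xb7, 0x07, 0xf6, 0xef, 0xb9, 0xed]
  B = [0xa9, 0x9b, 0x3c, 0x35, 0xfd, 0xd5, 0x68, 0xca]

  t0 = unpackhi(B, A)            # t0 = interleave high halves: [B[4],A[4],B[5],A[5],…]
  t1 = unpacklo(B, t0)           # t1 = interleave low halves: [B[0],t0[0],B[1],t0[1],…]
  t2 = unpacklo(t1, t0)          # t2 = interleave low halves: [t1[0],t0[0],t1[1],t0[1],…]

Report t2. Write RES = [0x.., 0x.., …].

  t0: fd f6 d5 ef 68 b9 ca ed
  t1: a9 fd 9b f6 3c d5 35 ef
  t2: a9 fd fd f6 9b d5 f6 ef

RES = [ 0xa9  0xfd  0xfd  0xf6  0x9b  0xd5  0xf6  0xef ]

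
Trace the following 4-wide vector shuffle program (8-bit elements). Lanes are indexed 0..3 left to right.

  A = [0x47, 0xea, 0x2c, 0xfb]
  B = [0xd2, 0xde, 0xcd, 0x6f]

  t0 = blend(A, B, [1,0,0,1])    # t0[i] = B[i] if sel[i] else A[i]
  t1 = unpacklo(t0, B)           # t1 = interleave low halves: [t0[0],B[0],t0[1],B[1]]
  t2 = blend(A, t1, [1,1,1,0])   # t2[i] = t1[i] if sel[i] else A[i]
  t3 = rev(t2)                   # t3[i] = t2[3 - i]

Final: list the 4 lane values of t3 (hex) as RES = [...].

t0 = [0xd2, 0xea, 0x2c, 0x6f]
t1 = [0xd2, 0xd2, 0xea, 0xde]
t2 = [0xd2, 0xd2, 0xea, 0xfb]
t3 = [0xfb, 0xea, 0xd2, 0xd2]

RES = [0xfb, 0xea, 0xd2, 0xd2]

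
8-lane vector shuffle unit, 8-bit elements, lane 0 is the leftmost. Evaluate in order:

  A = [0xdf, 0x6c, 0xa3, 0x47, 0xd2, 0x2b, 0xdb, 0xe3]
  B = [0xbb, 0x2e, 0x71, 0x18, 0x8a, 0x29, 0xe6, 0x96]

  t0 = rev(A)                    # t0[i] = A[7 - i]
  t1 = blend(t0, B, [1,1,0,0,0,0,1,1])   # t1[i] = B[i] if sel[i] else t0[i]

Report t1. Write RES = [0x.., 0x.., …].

RES = [ 0xbb  0x2e  0x2b  0xd2  0x47  0xa3  0xe6  0x96 ]

  t0: e3 db 2b d2 47 a3 6c df
  t1: bb 2e 2b d2 47 a3 e6 96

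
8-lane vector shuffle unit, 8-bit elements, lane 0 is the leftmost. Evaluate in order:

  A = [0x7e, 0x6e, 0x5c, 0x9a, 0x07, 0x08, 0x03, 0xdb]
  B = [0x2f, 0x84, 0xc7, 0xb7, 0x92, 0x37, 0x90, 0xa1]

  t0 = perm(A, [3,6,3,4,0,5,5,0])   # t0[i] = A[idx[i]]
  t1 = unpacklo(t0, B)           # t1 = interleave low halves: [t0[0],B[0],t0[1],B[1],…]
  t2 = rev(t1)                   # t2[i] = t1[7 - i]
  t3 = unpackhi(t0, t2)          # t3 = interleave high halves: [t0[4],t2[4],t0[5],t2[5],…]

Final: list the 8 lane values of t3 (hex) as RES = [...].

RES = [ 0x7e  0x84  0x08  0x03  0x08  0x2f  0x7e  0x9a ]

  t0: 9a 03 9a 07 7e 08 08 7e
  t1: 9a 2f 03 84 9a c7 07 b7
  t2: b7 07 c7 9a 84 03 2f 9a
  t3: 7e 84 08 03 08 2f 7e 9a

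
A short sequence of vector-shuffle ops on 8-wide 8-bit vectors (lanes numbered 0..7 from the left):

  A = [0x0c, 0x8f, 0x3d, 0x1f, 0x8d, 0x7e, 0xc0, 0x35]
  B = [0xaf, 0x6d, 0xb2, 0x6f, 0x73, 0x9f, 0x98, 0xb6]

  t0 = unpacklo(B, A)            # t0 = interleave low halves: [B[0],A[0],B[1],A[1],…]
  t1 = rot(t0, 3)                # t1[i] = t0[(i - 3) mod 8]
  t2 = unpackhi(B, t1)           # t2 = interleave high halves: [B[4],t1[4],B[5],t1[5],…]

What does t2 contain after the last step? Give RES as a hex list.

RES = [0x73, 0x0c, 0x9f, 0x6d, 0x98, 0x8f, 0xb6, 0xb2]

t0 = [0xaf, 0x0c, 0x6d, 0x8f, 0xb2, 0x3d, 0x6f, 0x1f]
t1 = [0x3d, 0x6f, 0x1f, 0xaf, 0x0c, 0x6d, 0x8f, 0xb2]
t2 = [0x73, 0x0c, 0x9f, 0x6d, 0x98, 0x8f, 0xb6, 0xb2]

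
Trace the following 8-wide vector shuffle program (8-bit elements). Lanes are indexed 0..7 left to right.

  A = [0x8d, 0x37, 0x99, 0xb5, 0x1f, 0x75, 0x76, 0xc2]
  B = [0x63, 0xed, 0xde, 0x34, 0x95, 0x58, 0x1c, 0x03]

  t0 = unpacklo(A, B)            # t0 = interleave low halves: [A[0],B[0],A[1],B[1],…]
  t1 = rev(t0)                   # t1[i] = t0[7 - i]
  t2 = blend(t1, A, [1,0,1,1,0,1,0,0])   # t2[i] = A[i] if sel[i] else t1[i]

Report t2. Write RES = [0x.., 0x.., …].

  t0: 8d 63 37 ed 99 de b5 34
  t1: 34 b5 de 99 ed 37 63 8d
  t2: 8d b5 99 b5 ed 75 63 8d

RES = [0x8d, 0xb5, 0x99, 0xb5, 0xed, 0x75, 0x63, 0x8d]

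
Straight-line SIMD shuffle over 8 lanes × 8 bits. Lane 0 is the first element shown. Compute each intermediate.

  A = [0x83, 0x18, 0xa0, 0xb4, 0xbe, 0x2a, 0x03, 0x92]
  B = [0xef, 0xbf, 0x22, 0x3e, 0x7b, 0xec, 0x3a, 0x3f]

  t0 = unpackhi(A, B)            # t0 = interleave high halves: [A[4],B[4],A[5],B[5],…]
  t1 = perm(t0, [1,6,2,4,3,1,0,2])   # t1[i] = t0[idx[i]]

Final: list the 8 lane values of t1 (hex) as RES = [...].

RES = [0x7b, 0x92, 0x2a, 0x03, 0xec, 0x7b, 0xbe, 0x2a]

  t0: be 7b 2a ec 03 3a 92 3f
  t1: 7b 92 2a 03 ec 7b be 2a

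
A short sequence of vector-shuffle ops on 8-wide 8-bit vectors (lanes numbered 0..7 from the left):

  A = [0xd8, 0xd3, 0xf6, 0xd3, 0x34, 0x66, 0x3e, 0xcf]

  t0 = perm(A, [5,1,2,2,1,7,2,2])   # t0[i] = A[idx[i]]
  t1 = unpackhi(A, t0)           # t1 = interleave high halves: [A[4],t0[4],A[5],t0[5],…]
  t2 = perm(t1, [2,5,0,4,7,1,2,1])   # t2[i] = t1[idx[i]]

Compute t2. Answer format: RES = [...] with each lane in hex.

RES = [0x66, 0xf6, 0x34, 0x3e, 0xf6, 0xd3, 0x66, 0xd3]

  t0: 66 d3 f6 f6 d3 cf f6 f6
  t1: 34 d3 66 cf 3e f6 cf f6
  t2: 66 f6 34 3e f6 d3 66 d3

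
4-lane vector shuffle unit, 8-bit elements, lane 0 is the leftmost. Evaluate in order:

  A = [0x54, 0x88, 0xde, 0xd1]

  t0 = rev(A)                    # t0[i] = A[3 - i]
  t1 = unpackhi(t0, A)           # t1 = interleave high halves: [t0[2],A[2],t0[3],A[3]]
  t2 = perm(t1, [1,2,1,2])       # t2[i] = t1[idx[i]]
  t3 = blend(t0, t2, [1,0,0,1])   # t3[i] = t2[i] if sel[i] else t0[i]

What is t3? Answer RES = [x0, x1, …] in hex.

RES = [0xde, 0xde, 0x88, 0x54]

  t0: d1 de 88 54
  t1: 88 de 54 d1
  t2: de 54 de 54
  t3: de de 88 54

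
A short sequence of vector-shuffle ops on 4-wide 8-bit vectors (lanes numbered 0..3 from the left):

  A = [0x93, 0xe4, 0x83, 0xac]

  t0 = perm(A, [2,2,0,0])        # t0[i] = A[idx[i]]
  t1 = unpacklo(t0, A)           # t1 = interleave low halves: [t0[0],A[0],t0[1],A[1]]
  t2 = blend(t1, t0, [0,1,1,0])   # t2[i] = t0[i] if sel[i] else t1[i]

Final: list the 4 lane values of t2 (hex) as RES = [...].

  t0: 83 83 93 93
  t1: 83 93 83 e4
  t2: 83 83 93 e4

RES = [ 0x83  0x83  0x93  0xe4 ]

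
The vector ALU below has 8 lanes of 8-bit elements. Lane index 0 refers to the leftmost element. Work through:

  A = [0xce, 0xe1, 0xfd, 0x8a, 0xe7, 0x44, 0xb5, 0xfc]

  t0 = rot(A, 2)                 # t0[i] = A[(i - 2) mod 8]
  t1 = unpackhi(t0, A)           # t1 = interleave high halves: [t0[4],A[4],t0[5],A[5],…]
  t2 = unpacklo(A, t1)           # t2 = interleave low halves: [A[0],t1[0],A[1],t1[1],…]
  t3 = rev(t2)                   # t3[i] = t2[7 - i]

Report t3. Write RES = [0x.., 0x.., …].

→ t0 |b5|fc|ce|e1|fd|8a|e7|44|
→ t1 |fd|e7|8a|44|e7|b5|44|fc|
→ t2 |ce|fd|e1|e7|fd|8a|8a|44|
→ t3 |44|8a|8a|fd|e7|e1|fd|ce|

RES = [ 0x44  0x8a  0x8a  0xfd  0xe7  0xe1  0xfd  0xce ]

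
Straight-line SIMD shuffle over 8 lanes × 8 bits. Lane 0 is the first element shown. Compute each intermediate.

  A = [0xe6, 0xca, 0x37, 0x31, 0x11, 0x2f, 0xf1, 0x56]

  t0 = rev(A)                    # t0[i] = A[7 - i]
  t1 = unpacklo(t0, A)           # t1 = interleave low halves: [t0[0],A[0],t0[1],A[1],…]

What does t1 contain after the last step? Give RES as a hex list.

RES = [ 0x56  0xe6  0xf1  0xca  0x2f  0x37  0x11  0x31 ]

t0 = [0x56, 0xf1, 0x2f, 0x11, 0x31, 0x37, 0xca, 0xe6]
t1 = [0x56, 0xe6, 0xf1, 0xca, 0x2f, 0x37, 0x11, 0x31]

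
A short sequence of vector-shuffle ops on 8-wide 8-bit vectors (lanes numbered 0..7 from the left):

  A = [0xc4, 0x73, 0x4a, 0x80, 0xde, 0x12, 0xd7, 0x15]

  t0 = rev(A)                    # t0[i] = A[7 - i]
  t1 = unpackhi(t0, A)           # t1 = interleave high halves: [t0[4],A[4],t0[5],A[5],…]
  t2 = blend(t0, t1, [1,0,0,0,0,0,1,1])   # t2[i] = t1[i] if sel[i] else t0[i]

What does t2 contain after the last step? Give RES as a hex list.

  t0: 15 d7 12 de 80 4a 73 c4
  t1: 80 de 4a 12 73 d7 c4 15
  t2: 80 d7 12 de 80 4a c4 15

RES = [ 0x80  0xd7  0x12  0xde  0x80  0x4a  0xc4  0x15 ]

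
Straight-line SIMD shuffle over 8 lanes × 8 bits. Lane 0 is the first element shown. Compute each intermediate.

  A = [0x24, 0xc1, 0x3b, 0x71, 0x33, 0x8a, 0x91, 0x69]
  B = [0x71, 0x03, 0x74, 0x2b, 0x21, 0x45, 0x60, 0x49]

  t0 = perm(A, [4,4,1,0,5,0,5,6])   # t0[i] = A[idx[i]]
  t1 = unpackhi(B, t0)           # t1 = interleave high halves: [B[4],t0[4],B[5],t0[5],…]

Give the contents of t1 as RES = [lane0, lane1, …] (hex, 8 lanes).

→ t0 |33|33|c1|24|8a|24|8a|91|
→ t1 |21|8a|45|24|60|8a|49|91|

RES = [ 0x21  0x8a  0x45  0x24  0x60  0x8a  0x49  0x91 ]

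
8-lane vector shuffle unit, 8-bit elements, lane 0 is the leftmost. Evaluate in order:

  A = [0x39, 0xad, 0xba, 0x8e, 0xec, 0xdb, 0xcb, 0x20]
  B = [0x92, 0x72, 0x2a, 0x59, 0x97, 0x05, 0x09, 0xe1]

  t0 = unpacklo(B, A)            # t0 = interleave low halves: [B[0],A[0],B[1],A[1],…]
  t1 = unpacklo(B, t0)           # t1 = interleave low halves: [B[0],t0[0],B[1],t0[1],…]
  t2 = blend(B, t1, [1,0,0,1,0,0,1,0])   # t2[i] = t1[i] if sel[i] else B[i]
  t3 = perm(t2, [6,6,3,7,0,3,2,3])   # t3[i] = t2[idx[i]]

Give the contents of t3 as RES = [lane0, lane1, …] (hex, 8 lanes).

RES = [0x59, 0x59, 0x39, 0xe1, 0x92, 0x39, 0x2a, 0x39]

t0 = [0x92, 0x39, 0x72, 0xad, 0x2a, 0xba, 0x59, 0x8e]
t1 = [0x92, 0x92, 0x72, 0x39, 0x2a, 0x72, 0x59, 0xad]
t2 = [0x92, 0x72, 0x2a, 0x39, 0x97, 0x05, 0x59, 0xe1]
t3 = [0x59, 0x59, 0x39, 0xe1, 0x92, 0x39, 0x2a, 0x39]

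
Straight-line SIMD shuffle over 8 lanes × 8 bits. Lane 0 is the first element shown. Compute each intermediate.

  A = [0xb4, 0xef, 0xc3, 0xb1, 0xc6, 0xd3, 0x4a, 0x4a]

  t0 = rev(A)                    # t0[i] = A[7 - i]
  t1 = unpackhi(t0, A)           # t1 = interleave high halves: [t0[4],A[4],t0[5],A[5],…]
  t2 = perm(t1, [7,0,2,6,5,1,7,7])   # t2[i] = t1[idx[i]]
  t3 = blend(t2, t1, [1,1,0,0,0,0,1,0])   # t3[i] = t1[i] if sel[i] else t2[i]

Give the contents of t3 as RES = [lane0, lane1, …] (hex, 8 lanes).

RES = [0xb1, 0xc6, 0xc3, 0xb4, 0x4a, 0xc6, 0xb4, 0x4a]

t0 = [0x4a, 0x4a, 0xd3, 0xc6, 0xb1, 0xc3, 0xef, 0xb4]
t1 = [0xb1, 0xc6, 0xc3, 0xd3, 0xef, 0x4a, 0xb4, 0x4a]
t2 = [0x4a, 0xb1, 0xc3, 0xb4, 0x4a, 0xc6, 0x4a, 0x4a]
t3 = [0xb1, 0xc6, 0xc3, 0xb4, 0x4a, 0xc6, 0xb4, 0x4a]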